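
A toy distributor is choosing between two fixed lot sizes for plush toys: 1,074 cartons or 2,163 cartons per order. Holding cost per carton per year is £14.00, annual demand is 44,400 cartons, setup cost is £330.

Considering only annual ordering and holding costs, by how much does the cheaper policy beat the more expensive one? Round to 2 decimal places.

Annual cost at Q: ordering D·S/Q plus holding Q·H/2.
TC(1,074) = (44,400/1,074)×330 + (1,074/2)×14 = £21,160.46
TC(2,163) = (44,400/2,163)×330 + (2,163/2)×14 = £21,914.93
|ΔTC| = |£21,160.46 − £21,914.93| = £754.47

£754.47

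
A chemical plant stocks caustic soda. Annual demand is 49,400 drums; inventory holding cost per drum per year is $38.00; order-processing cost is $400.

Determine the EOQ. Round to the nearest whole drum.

1,020 drums

EOQ = √(2DS/H) = √(2 × 49,400 × 400 / 38)
    = √(1,040,000.00) ≈ 1,019.80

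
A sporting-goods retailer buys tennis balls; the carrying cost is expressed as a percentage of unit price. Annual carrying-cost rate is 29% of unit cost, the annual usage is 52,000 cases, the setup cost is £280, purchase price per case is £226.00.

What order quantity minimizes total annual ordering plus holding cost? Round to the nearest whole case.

Carrying cost H = £226 × 29% = £65.5400/case/yr
EOQ = √(2DS/H) = √(2 × 52,000 × 280 / 65.54)
    = √(444,308.82) ≈ 666.56

667 cases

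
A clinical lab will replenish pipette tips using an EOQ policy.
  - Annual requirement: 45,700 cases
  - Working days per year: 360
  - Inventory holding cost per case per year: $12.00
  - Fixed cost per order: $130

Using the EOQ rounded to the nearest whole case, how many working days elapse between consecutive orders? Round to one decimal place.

7.8 days

Q* = √(2·D·S / H) = √(2·45,700·130 / 12) = √990,166.7 ≈ 995.07 → Q = 995 cases
Days between orders = 360 / (D/Q) = 360 / 45.930 ≈ 7.838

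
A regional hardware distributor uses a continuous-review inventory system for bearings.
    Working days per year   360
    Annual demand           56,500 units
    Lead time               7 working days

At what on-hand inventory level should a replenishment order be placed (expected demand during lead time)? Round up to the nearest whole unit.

1,099 units

Daily demand d = 56,500 / 360 = 156.944 units/day
Demand during lead time = 156.944 × 7 = 1,098.61
Reorder point = 1,098.61 → round up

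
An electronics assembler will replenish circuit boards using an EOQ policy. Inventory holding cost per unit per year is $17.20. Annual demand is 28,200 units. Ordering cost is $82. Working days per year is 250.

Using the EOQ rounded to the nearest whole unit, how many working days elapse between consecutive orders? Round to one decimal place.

Optimal lot size Q* = (2 × 28,200 × $82 / $17.2)^½ ≈ 518.54 → Q = 519 units
T = Q/D × 250 days = 519/28,200 × 250 = 4.601 days

4.6 days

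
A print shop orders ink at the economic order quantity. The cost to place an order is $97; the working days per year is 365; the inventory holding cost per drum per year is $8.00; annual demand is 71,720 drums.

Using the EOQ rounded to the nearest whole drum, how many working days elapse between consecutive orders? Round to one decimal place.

6.7 days

2DS/H = 2·71,720·97/8 = 1,739,210.00
EOQ = √1,739,210.00 ≈ 1,318.79 → Q = 1,319 drums
Days between orders = 365 / (D/Q) = 365 / 54.375 ≈ 6.713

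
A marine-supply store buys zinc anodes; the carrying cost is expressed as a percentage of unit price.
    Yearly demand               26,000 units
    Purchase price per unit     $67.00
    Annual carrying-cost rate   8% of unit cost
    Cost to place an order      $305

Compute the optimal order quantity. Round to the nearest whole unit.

1,720 units

Carrying cost H = $67 × 8% = $5.3600/unit/yr
2DS/H = 2·26,000·305/5.36 = 2,958,955.22
EOQ = √2,958,955.22 ≈ 1,720.16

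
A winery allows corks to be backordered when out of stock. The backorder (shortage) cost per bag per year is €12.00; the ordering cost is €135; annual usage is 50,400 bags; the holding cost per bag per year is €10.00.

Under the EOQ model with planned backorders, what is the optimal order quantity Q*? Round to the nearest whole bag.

1,579 bags

Basic EOQ = √(2·50,400·135/10) = 1,166.533
Backorder adjustment √((H+b)/b) = √((10+12)/12) = 1.3540
Q* = 1,166.533 × 1.3540 ≈ 1,579.49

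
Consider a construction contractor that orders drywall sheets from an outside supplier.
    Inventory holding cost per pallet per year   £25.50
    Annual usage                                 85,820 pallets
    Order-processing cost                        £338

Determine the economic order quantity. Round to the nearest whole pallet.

EOQ = √(2DS/H) = √(2 × 85,820 × 338 / 25.5)
    = √(2,275,071.37) ≈ 1,508.33

1,508 pallets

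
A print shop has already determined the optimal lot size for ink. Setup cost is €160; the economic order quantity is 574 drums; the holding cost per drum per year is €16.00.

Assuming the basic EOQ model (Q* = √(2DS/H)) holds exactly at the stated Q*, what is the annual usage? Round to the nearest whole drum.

16,474 drums per year

From Q* = √(2DS/H) ⇒ Q*² = 2DS/H.
D = Q²H / (2S) = 574² × 16 / (2 × 160) = 16,473.80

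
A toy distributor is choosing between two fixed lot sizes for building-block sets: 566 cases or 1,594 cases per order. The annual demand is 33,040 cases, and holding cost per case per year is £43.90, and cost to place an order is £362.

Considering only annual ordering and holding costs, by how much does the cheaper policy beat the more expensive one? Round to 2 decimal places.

£8,936.45

For each Q, cost = (D/Q)·S + (Q/2)·H.
TC(566) = (33,040/566)×362 + (566/2)×43.9 = £33,555.29
TC(1,594) = (33,040/1,594)×362 + (1,594/2)×43.9 = £42,491.74
|ΔTC| = |£33,555.29 − £42,491.74| = £8,936.45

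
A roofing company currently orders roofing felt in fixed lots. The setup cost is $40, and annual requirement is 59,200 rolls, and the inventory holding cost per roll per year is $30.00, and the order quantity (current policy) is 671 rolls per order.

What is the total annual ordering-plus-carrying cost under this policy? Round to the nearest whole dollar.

$13,594

Orders/yr = 59,200/671 = 88.227; ordering cost = 88.227 × $40 = $3,529.06
Average inventory = 671/2 = 335.5; holding cost = 335.5 × $30 = $10,065.00
Total = $3,529.06 + $10,065.00 = $13,594.06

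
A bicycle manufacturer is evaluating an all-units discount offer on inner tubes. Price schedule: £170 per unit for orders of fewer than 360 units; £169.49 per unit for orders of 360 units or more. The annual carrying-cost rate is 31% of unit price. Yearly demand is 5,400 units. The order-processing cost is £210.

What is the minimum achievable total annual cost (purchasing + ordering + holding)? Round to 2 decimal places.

H₁ = 31%×£170 = £52.7000;  H₂ = 31%×£169.49 = £52.5419
EOQ₁ = √(2×5,400×210/52.7000) = 207.45  (< 360, feasible at tier 1)
EOQ₂ = √(2×5,400×210/52.5419) = 207.76  (< 360 → use Q = 360 at tier-2 price)
TC(tier 1 (EOQ₁), Q≈207.5) = £928,932.68
TC(tier 2, Q≈360.0) = £927,853.54
Minimum at tier 2: £927,853.54

£927,853.54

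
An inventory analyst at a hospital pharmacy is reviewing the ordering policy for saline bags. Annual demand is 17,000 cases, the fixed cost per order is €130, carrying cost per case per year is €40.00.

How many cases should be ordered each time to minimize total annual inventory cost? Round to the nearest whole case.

Optimal lot size Q* = (2 × 17,000 × €130 / €40)^½ ≈ 332.42

332 cases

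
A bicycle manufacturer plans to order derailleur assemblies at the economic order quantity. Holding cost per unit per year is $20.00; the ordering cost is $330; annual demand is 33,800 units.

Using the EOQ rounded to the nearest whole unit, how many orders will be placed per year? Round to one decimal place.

EOQ = √(2DS/H) = √(2 × 33,800 × 330 / 20)
    = √(1,115,400.00) ≈ 1,056.12 → Q = 1,056
Orders per year = D/Q = 33,800 / 1,056 = 32.008

32.0 orders per year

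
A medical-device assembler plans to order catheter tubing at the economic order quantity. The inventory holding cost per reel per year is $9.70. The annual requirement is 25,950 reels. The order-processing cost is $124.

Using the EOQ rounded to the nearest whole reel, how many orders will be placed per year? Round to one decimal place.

Q* = √(2·D·S / H) = √(2·25,950·124 / 9.7) = √663,463.9 ≈ 814.53 → Q = 815
Orders per year = D/Q = 25,950 / 815 = 31.840

31.8 orders per year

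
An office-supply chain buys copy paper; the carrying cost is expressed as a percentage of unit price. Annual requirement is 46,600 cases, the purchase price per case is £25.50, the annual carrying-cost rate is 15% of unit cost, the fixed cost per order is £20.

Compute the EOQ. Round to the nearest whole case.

698 cases

Carrying cost H = £25.5 × 15% = £3.8250/case/yr
2DS/H = 2·46,600·20/3.825 = 487,320.26
EOQ = √487,320.26 ≈ 698.08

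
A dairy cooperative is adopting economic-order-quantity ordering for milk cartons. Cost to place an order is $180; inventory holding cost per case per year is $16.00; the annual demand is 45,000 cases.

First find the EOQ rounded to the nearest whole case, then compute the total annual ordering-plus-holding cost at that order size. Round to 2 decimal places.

$16,099.69

Optimal lot size Q* = (2 × 45,000 × $180 / $16)^½ ≈ 1,006.23 → Q = 1,006 cases
Annual ordering cost = (D/Q)·S = (45,000/1,006) × 180 = $8,051.69
Annual holding cost  = (Q/2)·H = (1,006/2) × 16 = $8,048.00
Total = $8,051.69 + $8,048.00 = $16,099.69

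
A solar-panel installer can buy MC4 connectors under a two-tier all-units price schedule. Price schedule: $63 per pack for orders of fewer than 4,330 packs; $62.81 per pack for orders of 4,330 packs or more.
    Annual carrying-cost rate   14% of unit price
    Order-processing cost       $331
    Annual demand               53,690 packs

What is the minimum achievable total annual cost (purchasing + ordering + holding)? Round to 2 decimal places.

$3,395,410.86

H₁ = 14%×$63 = $8.8200;  H₂ = 14%×$62.81 = $8.7934
EOQ₁ = √(2×53,690×331/8.8200) = 2,007.43  (< 4,330, feasible at tier 1)
EOQ₂ = √(2×53,690×331/8.7934) = 2,010.47  (< 4,330 → use Q = 4,330 at tier-2 price)
TC(tier 1 (EOQ₁), Q≈2,007.4) = $3,400,175.57
TC(tier 2, Q≈4,330.0) = $3,395,410.86
Minimum at tier 2: $3,395,410.86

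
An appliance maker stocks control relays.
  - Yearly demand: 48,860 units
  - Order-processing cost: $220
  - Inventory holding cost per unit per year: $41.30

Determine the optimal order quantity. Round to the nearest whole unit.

721 units

2DS/H = 2·48,860·220/41.3 = 520,542.37
EOQ = √520,542.37 ≈ 721.49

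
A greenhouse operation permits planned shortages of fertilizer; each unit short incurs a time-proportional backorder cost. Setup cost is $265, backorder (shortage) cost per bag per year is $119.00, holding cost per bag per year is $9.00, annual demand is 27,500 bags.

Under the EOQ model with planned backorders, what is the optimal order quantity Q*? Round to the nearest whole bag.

1,320 bags

Q* = √(2DS/H) · √((H + b)/b)
   = √(2 × 27,500 × 265 / 9) · √((9 + 119) / 119)
   = 1,272.574 × 1.0371 ≈ 1,319.82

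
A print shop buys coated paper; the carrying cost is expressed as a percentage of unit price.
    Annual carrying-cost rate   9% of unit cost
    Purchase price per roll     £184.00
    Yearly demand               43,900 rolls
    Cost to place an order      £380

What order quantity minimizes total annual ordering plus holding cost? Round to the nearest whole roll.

Carrying cost H = £184 × 9% = £16.5600/roll/yr
2DS/H = 2·43,900·380/16.56 = 2,014,734.30
EOQ = √2,014,734.30 ≈ 1,419.41

1,419 rolls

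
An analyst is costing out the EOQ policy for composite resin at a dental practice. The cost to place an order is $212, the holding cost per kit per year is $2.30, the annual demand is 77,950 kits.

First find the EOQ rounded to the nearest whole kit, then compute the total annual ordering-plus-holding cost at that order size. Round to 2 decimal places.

Optimal lot size Q* = (2 × 77,950 × $212 / $2.3)^½ ≈ 3,790.77 → Q = 3,791 kits
Orders/yr = 77,950/3,791 = 20.562; ordering cost = 20.562 × $212 = $4,359.11
Average inventory = 3,791/2 = 1895.5; holding cost = 1895.5 × $2.3 = $4,359.65
Total = $4,359.11 + $4,359.65 = $8,718.76

$8,718.76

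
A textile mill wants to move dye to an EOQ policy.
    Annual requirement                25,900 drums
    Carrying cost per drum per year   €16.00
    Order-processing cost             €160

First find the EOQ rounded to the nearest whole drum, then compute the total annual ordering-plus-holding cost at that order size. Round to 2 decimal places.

EOQ = √(2DS/H) = √(2 × 25,900 × 160 / 16)
    = √(518,000.00) ≈ 719.72 → Q = 720 drums
Ordering: D/Q × S = 25,900/720 × €160 = €5,755.56
Holding:  Q/2 × H = 720/2 × €16 = €5,760.00
Total = €5,755.56 + €5,760.00 = €11,515.56

€11,515.56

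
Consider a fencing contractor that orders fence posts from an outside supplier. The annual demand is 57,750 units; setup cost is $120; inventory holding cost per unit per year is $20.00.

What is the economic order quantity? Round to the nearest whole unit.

Q* = √(2·D·S / H) = √(2·57,750·120 / 20) = √693,000.0 ≈ 832.47

832 units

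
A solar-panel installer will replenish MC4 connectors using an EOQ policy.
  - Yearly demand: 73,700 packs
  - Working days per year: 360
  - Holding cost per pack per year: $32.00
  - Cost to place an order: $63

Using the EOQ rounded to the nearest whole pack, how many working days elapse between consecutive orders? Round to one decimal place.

Optimal lot size Q* = (2 × 73,700 × $63 / $32)^½ ≈ 538.70 → Q = 539 packs
Cycle time = (working days × Q)/D = (360 × 539) / 73,700 = 2.633 days

2.6 days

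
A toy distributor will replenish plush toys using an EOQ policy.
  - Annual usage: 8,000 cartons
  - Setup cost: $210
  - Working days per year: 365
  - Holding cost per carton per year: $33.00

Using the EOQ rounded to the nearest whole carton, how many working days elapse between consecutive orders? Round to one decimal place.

14.6 days

2DS/H = 2·8,000·210/33 = 101,818.18
EOQ = √101,818.18 ≈ 319.09 → Q = 319 cartons
T = Q/D × 365 days = 319/8,000 × 365 = 14.554 days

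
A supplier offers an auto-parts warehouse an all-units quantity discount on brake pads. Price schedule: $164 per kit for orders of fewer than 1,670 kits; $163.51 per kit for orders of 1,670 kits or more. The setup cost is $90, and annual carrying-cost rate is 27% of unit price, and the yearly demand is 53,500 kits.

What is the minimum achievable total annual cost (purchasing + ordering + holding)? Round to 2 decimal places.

H₁ = 27%×$164 = $44.2800;  H₂ = 27%×$163.51 = $44.1477
EOQ₁ = √(2×53,500×90/44.2800) = 466.35  (< 1,670, feasible at tier 1)
EOQ₂ = √(2×53,500×90/44.1477) = 467.05  (< 1,670 → use Q = 1,670 at tier-2 price)
TC(tier 1 (EOQ₁), Q≈466.3) = $8,794,649.85
TC(tier 2, Q≈1,670.0) = $8,787,531.56
Minimum at tier 2: $8,787,531.56

$8,787,531.56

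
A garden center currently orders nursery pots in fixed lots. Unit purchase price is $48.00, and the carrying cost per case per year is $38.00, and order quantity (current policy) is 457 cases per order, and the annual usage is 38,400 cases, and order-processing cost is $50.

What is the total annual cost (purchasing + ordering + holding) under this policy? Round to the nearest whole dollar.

Annual ordering cost = (D/Q)·S = (38,400/457) × 50 = $4,201.31
Annual holding cost  = (Q/2)·H = (457/2) × 38 = $8,683.00
Purchase cost = D·C = 38,400 × 48 = $1,843,200.00
Total = $4,201.31 + $8,683.00 + $1,843,200.00 = $1,856,084.31

$1,856,084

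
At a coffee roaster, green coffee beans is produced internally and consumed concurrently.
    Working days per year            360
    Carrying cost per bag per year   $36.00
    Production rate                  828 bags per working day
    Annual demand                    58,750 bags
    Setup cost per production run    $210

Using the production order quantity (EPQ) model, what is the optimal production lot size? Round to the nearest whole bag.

d = 58,750/360 = 163.1944 bags/day;  effective holding cost H(1 − d/p) = 36·(1 − 163.1944/828) = 28.90459
Q* = √(2DS / H_eff) = √(2·58,750·210 / 28.90459) ≈ 923.94

924 bags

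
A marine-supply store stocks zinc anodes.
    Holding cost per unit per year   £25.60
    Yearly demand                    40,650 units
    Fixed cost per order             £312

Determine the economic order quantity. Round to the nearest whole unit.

Q* = √(2·D·S / H) = √(2·40,650·312 / 25.6) = √990,843.8 ≈ 995.41

995 units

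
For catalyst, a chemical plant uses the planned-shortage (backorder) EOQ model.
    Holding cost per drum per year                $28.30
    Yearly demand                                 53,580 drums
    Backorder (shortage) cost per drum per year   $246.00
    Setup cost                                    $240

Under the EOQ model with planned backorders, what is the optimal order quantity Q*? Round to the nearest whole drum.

Basic EOQ = √(2·53,580·240/28.3) = 953.298
Backorder adjustment √((H+b)/b) = √((28.3+246)/246) = 1.0560
Q* = 953.298 × 1.0560 ≈ 1,006.64

1,007 drums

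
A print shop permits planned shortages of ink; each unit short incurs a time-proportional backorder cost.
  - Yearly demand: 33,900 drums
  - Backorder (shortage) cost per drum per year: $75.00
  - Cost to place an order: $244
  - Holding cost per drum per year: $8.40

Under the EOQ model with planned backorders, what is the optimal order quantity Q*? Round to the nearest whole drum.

1,480 drums

Q* = √(2DS/H) · √((H + b)/b)
   = √(2 × 33,900 × 244 / 8.4) · √((8.4 + 75) / 75)
   = 1,403.363 × 1.0545 ≈ 1,479.87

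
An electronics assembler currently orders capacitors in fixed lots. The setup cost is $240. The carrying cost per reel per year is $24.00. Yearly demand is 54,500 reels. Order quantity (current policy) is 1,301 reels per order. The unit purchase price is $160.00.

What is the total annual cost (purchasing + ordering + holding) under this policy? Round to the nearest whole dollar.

$8,745,666

Orders/yr = 54,500/1,301 = 41.891; ordering cost = 41.891 × $240 = $10,053.80
Average inventory = 1,301/2 = 650.5; holding cost = 650.5 × $24 = $15,612.00
Purchase cost = D·C = 54,500 × 160 = $8,720,000.00
Total = $10,053.80 + $15,612.00 + $8,720,000.00 = $8,745,665.80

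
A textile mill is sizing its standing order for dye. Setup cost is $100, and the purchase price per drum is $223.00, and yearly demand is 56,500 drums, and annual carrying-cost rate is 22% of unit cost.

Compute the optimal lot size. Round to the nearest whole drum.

Holding cost per drum per year: H = 22% × $223 = $49.0600
Q* = √(2·D·S / H) = √(2·56,500·100 / 49.06) = √230,330.2 ≈ 479.93

480 drums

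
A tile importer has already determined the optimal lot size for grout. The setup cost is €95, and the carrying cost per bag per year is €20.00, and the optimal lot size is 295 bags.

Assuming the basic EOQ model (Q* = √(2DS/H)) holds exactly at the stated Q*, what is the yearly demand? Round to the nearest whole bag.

From Q* = √(2DS/H) ⇒ Q*² = 2DS/H.
D = Q²H / (2S) = 295² × 20 / (2 × 95) = 9,160.53

9,161 bags per year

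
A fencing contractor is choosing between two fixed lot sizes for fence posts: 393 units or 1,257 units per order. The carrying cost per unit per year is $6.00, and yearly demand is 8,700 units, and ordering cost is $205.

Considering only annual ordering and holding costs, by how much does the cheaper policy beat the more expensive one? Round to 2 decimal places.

$527.31

Annual cost at Q: ordering D·S/Q plus holding Q·H/2.
TC(393) = (8,700/393)×205 + (393/2)×6 = $5,717.17
TC(1,257) = (8,700/1,257)×205 + (1,257/2)×6 = $5,189.85
Cheaper: Q = 1,257.  Difference = $527.31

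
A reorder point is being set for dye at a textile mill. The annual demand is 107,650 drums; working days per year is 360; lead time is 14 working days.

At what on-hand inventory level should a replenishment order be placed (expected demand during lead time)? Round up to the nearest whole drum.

Daily demand d = 107,650 / 360 = 299.028 drums/day
Demand during lead time = 299.028 × 14 = 4,186.39
Reorder point = 4,186.39 → round up

4,187 drums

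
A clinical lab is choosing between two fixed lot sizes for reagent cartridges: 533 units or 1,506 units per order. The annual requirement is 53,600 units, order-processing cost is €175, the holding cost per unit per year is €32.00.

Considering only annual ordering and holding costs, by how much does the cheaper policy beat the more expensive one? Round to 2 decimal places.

€4,197.92

For each Q, cost = (D/Q)·S + (Q/2)·H.
TC(533) = (53,600/533)×175 + (533/2)×32 = €26,126.50
TC(1,506) = (53,600/1,506)×175 + (1,506/2)×32 = €30,324.42
|ΔTC| = |€26,126.50 − €30,324.42| = €4,197.92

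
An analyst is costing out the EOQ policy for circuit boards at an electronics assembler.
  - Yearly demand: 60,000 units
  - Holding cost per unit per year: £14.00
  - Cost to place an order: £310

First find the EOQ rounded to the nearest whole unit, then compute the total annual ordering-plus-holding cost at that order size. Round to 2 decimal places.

£22,821.04

EOQ = √(2DS/H) = √(2 × 60,000 × 310 / 14)
    = √(2,657,142.86) ≈ 1,630.07 → Q = 1,630 units
Orders/yr = 60,000/1,630 = 36.810; ordering cost = 36.810 × £310 = £11,411.04
Average inventory = 1,630/2 = 815; holding cost = 815 × £14 = £11,410.00
Total = £11,411.04 + £11,410.00 = £22,821.04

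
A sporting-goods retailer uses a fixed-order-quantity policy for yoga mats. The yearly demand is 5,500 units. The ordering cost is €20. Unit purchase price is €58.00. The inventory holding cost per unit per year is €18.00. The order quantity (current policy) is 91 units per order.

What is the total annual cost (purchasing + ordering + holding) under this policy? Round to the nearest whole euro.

€321,028

Ordering: D/Q × S = 5,500/91 × €20 = €1,208.79
Holding:  Q/2 × H = 91/2 × €18 = €819.00
Purchase cost = D·C = 5,500 × 58 = €319,000.00
Total = €1,208.79 + €819.00 + €319,000.00 = €321,027.79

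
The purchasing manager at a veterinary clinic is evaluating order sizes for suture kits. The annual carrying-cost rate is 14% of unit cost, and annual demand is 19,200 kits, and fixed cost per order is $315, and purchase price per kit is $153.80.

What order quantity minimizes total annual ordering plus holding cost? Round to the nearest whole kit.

H = i·C = 0.14 × $153.8 = $21.5320 per kit-year
2DS/H = 2·19,200·315/21.532 = 561,768.53
EOQ = √561,768.53 ≈ 749.51

750 kits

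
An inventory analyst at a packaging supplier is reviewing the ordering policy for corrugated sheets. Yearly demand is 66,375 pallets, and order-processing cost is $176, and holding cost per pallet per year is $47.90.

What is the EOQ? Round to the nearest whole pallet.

698 pallets

Q* = √(2·D·S / H) = √(2·66,375·176 / 47.9) = √487,766.2 ≈ 698.40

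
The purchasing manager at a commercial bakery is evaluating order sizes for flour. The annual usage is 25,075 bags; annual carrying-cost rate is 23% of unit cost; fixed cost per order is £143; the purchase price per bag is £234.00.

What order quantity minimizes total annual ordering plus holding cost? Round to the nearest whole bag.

365 bags

H = i·C = 0.23 × £234 = £53.8200 per bag-year
2DS/H = 2·25,075·143/53.82 = 133,248.79
EOQ = √133,248.79 ≈ 365.03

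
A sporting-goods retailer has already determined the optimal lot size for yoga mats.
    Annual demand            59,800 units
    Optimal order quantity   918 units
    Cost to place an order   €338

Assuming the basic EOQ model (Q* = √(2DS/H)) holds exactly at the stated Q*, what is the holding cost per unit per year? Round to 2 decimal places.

€47.97

EOQ relation: Q² = 2DS/H, so rearrange for the unknown.
H = 2DS / Q² = 2 × 59,800 × 338 / 918² = 47.9692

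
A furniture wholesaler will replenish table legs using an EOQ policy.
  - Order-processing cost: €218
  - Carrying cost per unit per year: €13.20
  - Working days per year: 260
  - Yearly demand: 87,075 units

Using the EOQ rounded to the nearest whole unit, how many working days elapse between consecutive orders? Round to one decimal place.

5.1 days

2DS/H = 2·87,075·218/13.2 = 2,876,113.64
EOQ = √2,876,113.64 ≈ 1,695.91 → Q = 1,696 units
T = Q/D × 260 days = 1,696/87,075 × 260 = 5.064 days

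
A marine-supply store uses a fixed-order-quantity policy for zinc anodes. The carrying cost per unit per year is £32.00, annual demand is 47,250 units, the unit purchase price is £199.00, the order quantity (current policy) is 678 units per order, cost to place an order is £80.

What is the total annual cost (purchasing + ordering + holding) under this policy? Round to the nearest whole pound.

£9,419,173

Orders/yr = 47,250/678 = 69.690; ordering cost = 69.690 × £80 = £5,575.22
Average inventory = 678/2 = 339; holding cost = 339 × £32 = £10,848.00
Purchase cost = D·C = 47,250 × 199 = £9,402,750.00
Total = £5,575.22 + £10,848.00 + £9,402,750.00 = £9,419,173.22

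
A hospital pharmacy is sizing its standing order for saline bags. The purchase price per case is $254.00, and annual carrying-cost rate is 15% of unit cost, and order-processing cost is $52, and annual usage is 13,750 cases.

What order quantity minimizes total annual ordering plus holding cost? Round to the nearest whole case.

194 cases

Carrying cost H = $254 × 15% = $38.1000/case/yr
Optimal lot size Q* = (2 × 13,750 × $52 / $38.1)^½ ≈ 193.73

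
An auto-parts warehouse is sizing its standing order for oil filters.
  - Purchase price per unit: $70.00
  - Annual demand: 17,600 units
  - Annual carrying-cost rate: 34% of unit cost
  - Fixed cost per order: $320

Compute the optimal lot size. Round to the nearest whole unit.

Holding cost per unit per year: H = 34% × $70 = $23.8000
Optimal lot size Q* = (2 × 17,600 × $320 / $23.8)^½ ≈ 687.95

688 units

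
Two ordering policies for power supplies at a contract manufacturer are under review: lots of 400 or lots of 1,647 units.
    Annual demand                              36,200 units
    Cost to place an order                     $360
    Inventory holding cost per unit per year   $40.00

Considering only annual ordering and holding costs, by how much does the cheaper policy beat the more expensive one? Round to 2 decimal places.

$272.57

Annual cost at Q: ordering D·S/Q plus holding Q·H/2.
TC(400) = (36,200/400)×360 + (400/2)×40 = $40,580.00
TC(1,647) = (36,200/1,647)×360 + (1,647/2)×40 = $40,852.57
Cheaper: Q = 400.  Difference = $272.57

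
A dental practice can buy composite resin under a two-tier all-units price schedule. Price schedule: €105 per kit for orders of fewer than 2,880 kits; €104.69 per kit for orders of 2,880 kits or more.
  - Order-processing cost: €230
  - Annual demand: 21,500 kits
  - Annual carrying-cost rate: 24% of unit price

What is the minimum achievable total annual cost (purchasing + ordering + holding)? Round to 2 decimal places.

€2,273,286.96

H₁ = 24%×€105 = €25.2000;  H₂ = 24%×€104.69 = €25.1256
EOQ₁ = √(2×21,500×230/25.2000) = 626.47  (< 2,880, feasible at tier 1)
EOQ₂ = √(2×21,500×230/25.1256) = 627.39  (< 2,880 → use Q = 2,880 at tier-2 price)
TC(tier 1 (EOQ₁), Q≈626.5) = €2,273,286.96
TC(tier 2, Q≈2,880.0) = €2,288,732.88
Minimum at tier 1 (EOQ₁): €2,273,286.96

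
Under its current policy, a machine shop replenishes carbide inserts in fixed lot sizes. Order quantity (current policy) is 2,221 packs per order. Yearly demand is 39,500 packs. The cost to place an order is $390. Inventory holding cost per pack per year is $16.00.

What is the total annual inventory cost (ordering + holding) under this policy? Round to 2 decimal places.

$24,704.06

Annual ordering cost = (D/Q)·S = (39,500/2,221) × 390 = $6,936.06
Annual holding cost  = (Q/2)·H = (2,221/2) × 16 = $17,768.00
Total = $6,936.06 + $17,768.00 = $24,704.06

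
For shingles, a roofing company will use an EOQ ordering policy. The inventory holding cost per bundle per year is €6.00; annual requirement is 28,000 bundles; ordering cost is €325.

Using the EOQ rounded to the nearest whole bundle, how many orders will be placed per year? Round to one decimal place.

16.1 orders per year

EOQ = √(2DS/H) = √(2 × 28,000 × 325 / 6)
    = √(3,033,333.33) ≈ 1,741.65 → Q = 1,742
Orders per year = D/Q = 28,000 / 1,742 = 16.073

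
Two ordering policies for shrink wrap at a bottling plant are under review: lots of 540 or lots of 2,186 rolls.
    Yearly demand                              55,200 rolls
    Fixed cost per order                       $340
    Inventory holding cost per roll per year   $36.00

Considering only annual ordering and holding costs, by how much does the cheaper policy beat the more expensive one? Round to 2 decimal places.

TC(Q) = (D/Q)S + (Q/2)H
TC(540) = (55,200/540)×340 + (540/2)×36 = $44,475.56
TC(2,186) = (55,200/2,186)×340 + (2,186/2)×36 = $47,933.54
Lots of 540 are cheaper by $3,457.99.

$3,457.99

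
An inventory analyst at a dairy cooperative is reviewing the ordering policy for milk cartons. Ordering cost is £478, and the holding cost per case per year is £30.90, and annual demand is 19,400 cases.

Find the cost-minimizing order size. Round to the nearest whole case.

775 cases

Optimal lot size Q* = (2 × 19,400 × £478 / £30.9)^½ ≈ 774.73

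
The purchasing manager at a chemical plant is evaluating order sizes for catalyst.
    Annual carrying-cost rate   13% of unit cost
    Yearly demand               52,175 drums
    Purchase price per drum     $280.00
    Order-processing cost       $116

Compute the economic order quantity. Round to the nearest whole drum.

Holding cost per drum per year: H = 13% × $280 = $36.4000
2DS/H = 2·52,175·116/36.4 = 332,543.96
EOQ = √332,543.96 ≈ 576.67

577 drums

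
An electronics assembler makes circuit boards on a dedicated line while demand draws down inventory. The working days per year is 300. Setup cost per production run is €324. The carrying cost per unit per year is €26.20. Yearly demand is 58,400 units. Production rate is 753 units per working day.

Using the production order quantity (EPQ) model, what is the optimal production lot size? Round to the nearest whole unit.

1,396 units

Daily demand d = 58,400/300 = 194.667; p = 753; 1 − d/p = 0.74148
EPQ = √(2DS / (H(1 − d/p)))
    = √(2 × 58,400 × 324 / (26.2 × 0.74148)) ≈ 1,395.71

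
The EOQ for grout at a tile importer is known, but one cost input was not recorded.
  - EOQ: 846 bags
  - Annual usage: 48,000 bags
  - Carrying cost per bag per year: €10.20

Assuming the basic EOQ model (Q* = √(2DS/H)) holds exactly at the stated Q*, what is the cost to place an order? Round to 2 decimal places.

Since Q* = (2DS/H)^½, squaring gives Q*²·H = 2DS.
S = Q²H / (2D) = 846² × 10.2 / (2 × 48,000) = 76.0448

€76.04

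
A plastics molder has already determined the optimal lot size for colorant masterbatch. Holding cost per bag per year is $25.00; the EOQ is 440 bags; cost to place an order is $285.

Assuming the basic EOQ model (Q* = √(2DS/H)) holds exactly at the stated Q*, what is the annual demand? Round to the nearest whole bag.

8,491 bags per year

Since Q* = (2DS/H)^½, squaring gives Q*²·H = 2DS.
D = Q²H / (2S) = 440² × 25 / (2 × 285) = 8,491.23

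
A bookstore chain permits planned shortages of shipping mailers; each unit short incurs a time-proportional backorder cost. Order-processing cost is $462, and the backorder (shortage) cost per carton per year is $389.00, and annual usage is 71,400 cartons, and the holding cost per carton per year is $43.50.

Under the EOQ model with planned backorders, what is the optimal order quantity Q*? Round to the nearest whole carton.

Q* = √(2DS/H) · √((H + b)/b)
   = √(2 × 71,400 × 462 / 43.5) · √((43.5 + 389) / 389)
   = 1,231.517 × 1.0544 ≈ 1,298.55

1,299 cartons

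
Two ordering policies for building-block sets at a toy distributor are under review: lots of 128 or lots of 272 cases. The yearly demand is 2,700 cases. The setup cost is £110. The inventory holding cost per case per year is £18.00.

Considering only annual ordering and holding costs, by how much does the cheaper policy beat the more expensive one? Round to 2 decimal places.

For each Q, cost = (D/Q)·S + (Q/2)·H.
TC(128) = (2,700/128)×110 + (128/2)×18 = £3,472.31
TC(272) = (2,700/272)×110 + (272/2)×18 = £3,539.91
|ΔTC| = |£3,472.31 − £3,539.91| = £67.60

£67.60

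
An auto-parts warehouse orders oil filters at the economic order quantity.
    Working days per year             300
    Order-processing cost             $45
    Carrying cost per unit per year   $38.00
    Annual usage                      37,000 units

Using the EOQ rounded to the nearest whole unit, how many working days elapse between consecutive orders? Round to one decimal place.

2.4 days

Optimal lot size Q* = (2 × 37,000 × $45 / $38)^½ ≈ 296.03 → Q = 296 units
Cycle time = (working days × Q)/D = (300 × 296) / 37,000 = 2.400 days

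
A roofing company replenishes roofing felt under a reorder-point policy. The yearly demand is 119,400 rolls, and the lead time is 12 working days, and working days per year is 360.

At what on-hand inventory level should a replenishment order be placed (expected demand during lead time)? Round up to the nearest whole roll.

Daily demand d = 119,400 / 360 = 331.667 rolls/day
Demand during lead time = 331.667 × 12 = 3,980.00
Reorder point = 3,980.00 → round up

3,980 rolls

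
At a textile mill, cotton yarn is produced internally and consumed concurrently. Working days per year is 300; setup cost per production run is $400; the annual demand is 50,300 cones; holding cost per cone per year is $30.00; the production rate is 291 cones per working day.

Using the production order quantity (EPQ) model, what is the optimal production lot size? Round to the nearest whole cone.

1,779 cones

Daily demand d = 50,300/300 = 167.667; p = 291; 1 − d/p = 0.42383
EPQ = √(2DS / (H(1 − d/p)))
    = √(2 × 50,300 × 400 / (30 × 0.42383)) ≈ 1,778.99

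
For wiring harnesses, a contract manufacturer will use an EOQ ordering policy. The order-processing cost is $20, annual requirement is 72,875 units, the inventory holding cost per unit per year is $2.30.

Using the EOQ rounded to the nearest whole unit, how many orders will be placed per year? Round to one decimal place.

64.7 orders per year

2DS/H = 2·72,875·20/2.3 = 1,267,391.30
EOQ = √1,267,391.30 ≈ 1,125.78 → Q = 1,126
N = D/Q = 72,875/1,126 ≈ 64.720 orders/yr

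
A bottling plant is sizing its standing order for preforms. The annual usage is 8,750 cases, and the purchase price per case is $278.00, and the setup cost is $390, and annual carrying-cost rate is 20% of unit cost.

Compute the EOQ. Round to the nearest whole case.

H = i·C = 0.2 × $278 = $55.6000 per case-year
2DS/H = 2·8,750·390/55.6 = 122,751.80
EOQ = √122,751.80 ≈ 350.36

350 cases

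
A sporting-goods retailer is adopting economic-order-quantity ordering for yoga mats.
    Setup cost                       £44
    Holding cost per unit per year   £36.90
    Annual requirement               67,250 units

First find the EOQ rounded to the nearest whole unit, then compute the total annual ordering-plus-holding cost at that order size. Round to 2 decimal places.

£14,777.50

2DS/H = 2·67,250·44/36.9 = 160,379.40
EOQ = √160,379.40 ≈ 400.47 → Q = 400 units
Orders/yr = 67,250/400 = 168.125; ordering cost = 168.125 × £44 = £7,397.50
Average inventory = 400/2 = 200; holding cost = 200 × £36.9 = £7,380.00
Total = £7,397.50 + £7,380.00 = £14,777.50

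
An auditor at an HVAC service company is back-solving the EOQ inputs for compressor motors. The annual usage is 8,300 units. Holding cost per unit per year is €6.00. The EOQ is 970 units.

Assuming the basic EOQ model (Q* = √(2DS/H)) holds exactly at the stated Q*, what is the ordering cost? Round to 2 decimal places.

EOQ relation: Q² = 2DS/H, so rearrange for the unknown.
S = Q²H / (2D) = 970² × 6 / (2 × 8,300) = 340.0843

€340.08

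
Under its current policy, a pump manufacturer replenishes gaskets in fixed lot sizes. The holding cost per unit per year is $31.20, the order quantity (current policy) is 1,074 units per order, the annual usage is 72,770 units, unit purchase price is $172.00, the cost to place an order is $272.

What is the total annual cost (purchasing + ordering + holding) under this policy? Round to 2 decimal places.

$12,551,624.05

Orders/yr = 72,770/1,074 = 67.756; ordering cost = 67.756 × $272 = $18,429.65
Average inventory = 1,074/2 = 537; holding cost = 537 × $31.2 = $16,754.40
Purchase cost = D·C = 72,770 × 172 = $12,516,440.00
Total = $18,429.65 + $16,754.40 + $12,516,440.00 = $12,551,624.05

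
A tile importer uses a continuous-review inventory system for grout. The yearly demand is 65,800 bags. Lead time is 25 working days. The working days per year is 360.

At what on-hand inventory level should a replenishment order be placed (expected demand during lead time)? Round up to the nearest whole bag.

Daily demand d = 65,800 / 360 = 182.778 bags/day
Demand during lead time = 182.778 × 25 = 4,569.44
Reorder point = 4,569.44 → round up

4,570 bags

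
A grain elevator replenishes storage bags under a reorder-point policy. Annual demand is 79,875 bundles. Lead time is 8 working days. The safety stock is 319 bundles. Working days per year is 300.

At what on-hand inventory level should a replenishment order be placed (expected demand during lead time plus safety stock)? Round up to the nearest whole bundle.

2,449 bundles

Daily demand d = 79,875 / 300 = 266.250 bundles/day
Demand during lead time = 266.250 × 8 = 2,130.00
Reorder point = 2,130.00 + 319 = 2,449.00 → round up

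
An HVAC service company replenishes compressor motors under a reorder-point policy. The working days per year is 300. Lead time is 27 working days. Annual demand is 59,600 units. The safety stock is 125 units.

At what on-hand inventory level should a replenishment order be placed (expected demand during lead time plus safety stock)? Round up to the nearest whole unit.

5,489 units

Daily demand d = 59,600 / 300 = 198.667 units/day
Demand during lead time = 198.667 × 27 = 5,364.00
Reorder point = 5,364.00 + 125 = 5,489.00 → round up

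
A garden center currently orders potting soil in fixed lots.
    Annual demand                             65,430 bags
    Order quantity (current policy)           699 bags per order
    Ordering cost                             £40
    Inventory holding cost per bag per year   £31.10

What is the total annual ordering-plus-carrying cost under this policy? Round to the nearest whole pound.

£14,614

Orders/yr = 65,430/699 = 93.605; ordering cost = 93.605 × £40 = £3,744.21
Average inventory = 699/2 = 349.5; holding cost = 349.5 × £31.1 = £10,869.45
Total = £3,744.21 + £10,869.45 = £14,613.66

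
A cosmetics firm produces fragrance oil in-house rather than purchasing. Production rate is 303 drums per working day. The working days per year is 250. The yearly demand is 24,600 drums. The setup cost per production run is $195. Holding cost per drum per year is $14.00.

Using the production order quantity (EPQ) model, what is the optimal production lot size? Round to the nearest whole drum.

Daily demand d = 24,600/250 = 98.400; p = 303; 1 − d/p = 0.67525
EPQ = √(2DS / (H(1 − d/p)))
    = √(2 × 24,600 × 195 / (14 × 0.67525)) ≈ 1,007.41

1,007 drums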